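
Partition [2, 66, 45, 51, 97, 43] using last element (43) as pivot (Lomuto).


Pivot: 43
  2 <= 43: advance i (no swap)
Place pivot at 1: [2, 43, 45, 51, 97, 66]

Partitioned: [2, 43, 45, 51, 97, 66]


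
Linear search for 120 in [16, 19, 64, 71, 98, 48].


i=0: 16!=120
i=1: 19!=120
i=2: 64!=120
i=3: 71!=120
i=4: 98!=120
i=5: 48!=120

Not found, 6 comps


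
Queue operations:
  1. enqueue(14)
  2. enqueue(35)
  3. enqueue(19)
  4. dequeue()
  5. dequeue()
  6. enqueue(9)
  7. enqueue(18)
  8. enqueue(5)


enqueue(14) -> [14]
enqueue(35) -> [14, 35]
enqueue(19) -> [14, 35, 19]
dequeue()->14, [35, 19]
dequeue()->35, [19]
enqueue(9) -> [19, 9]
enqueue(18) -> [19, 9, 18]
enqueue(5) -> [19, 9, 18, 5]

Final queue: [19, 9, 18, 5]


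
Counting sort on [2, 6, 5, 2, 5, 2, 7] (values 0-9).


Input: [2, 6, 5, 2, 5, 2, 7]
Counts: [0, 0, 3, 0, 0, 2, 1, 1, 0, 0]

Sorted: [2, 2, 2, 5, 5, 6, 7]


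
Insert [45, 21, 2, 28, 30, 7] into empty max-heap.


Insert 45: [45]
Insert 21: [45, 21]
Insert 2: [45, 21, 2]
Insert 28: [45, 28, 2, 21]
Insert 30: [45, 30, 2, 21, 28]
Insert 7: [45, 30, 7, 21, 28, 2]

Final heap: [45, 30, 7, 21, 28, 2]


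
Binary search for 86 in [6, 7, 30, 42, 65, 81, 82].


Step 1: lo=0, hi=6, mid=3, val=42
Step 2: lo=4, hi=6, mid=5, val=81
Step 3: lo=6, hi=6, mid=6, val=82

Not found


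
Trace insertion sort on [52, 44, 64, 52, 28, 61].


Initial: [52, 44, 64, 52, 28, 61]
Insert 44: [44, 52, 64, 52, 28, 61]
Insert 64: [44, 52, 64, 52, 28, 61]
Insert 52: [44, 52, 52, 64, 28, 61]
Insert 28: [28, 44, 52, 52, 64, 61]
Insert 61: [28, 44, 52, 52, 61, 64]

Sorted: [28, 44, 52, 52, 61, 64]


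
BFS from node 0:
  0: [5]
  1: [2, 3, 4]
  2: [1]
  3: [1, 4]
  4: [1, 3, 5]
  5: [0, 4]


Visit 0, enqueue [5]
Visit 5, enqueue [4]
Visit 4, enqueue [1, 3]
Visit 1, enqueue [2]
Visit 3, enqueue []
Visit 2, enqueue []

BFS order: [0, 5, 4, 1, 3, 2]


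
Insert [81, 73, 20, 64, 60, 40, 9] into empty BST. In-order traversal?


Insert 81: root
Insert 73: L from 81
Insert 20: L from 81 -> L from 73
Insert 64: L from 81 -> L from 73 -> R from 20
Insert 60: L from 81 -> L from 73 -> R from 20 -> L from 64
Insert 40: L from 81 -> L from 73 -> R from 20 -> L from 64 -> L from 60
Insert 9: L from 81 -> L from 73 -> L from 20

In-order: [9, 20, 40, 60, 64, 73, 81]


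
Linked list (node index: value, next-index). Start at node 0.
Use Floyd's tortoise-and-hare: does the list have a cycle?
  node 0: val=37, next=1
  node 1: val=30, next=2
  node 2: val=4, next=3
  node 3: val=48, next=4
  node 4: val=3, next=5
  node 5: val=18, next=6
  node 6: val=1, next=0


Floyd's tortoise (slow, +1) and hare (fast, +2):
  init: slow=0, fast=0
  step 1: slow=1, fast=2
  step 2: slow=2, fast=4
  step 3: slow=3, fast=6
  step 4: slow=4, fast=1
  step 5: slow=5, fast=3
  step 6: slow=6, fast=5
  step 7: slow=0, fast=0
  slow == fast at node 0: cycle detected

Cycle: yes


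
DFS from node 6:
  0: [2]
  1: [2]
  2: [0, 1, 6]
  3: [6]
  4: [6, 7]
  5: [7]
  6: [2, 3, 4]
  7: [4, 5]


Visit 6, push [4, 3, 2]
Visit 2, push [1, 0]
Visit 0, push []
Visit 1, push []
Visit 3, push []
Visit 4, push [7]
Visit 7, push [5]
Visit 5, push []

DFS order: [6, 2, 0, 1, 3, 4, 7, 5]


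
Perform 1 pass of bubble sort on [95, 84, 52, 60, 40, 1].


Initial: [95, 84, 52, 60, 40, 1]
Pass 1: [84, 52, 60, 40, 1, 95] (5 swaps)

After 1 pass: [84, 52, 60, 40, 1, 95]


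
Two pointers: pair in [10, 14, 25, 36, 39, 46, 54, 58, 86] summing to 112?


lo=0(10)+hi=8(86)=96
lo=1(14)+hi=8(86)=100
lo=2(25)+hi=8(86)=111
lo=3(36)+hi=8(86)=122
lo=3(36)+hi=7(58)=94
lo=4(39)+hi=7(58)=97
lo=5(46)+hi=7(58)=104
lo=6(54)+hi=7(58)=112

Yes: 54+58=112


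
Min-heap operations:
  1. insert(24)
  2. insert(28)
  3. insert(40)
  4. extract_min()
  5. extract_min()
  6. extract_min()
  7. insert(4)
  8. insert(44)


insert(24) -> [24]
insert(28) -> [24, 28]
insert(40) -> [24, 28, 40]
extract_min()->24, [28, 40]
extract_min()->28, [40]
extract_min()->40, []
insert(4) -> [4]
insert(44) -> [4, 44]

Final heap: [4, 44]


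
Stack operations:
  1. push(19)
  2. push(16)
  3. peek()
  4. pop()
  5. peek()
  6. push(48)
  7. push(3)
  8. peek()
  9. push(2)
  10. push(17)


push(19) -> [19]
push(16) -> [19, 16]
peek()->16
pop()->16, [19]
peek()->19
push(48) -> [19, 48]
push(3) -> [19, 48, 3]
peek()->3
push(2) -> [19, 48, 3, 2]
push(17) -> [19, 48, 3, 2, 17]

Final stack: [19, 48, 3, 2, 17]


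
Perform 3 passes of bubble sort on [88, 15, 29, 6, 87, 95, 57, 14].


Initial: [88, 15, 29, 6, 87, 95, 57, 14]
Pass 1: [15, 29, 6, 87, 88, 57, 14, 95] (6 swaps)
Pass 2: [15, 6, 29, 87, 57, 14, 88, 95] (3 swaps)
Pass 3: [6, 15, 29, 57, 14, 87, 88, 95] (3 swaps)

After 3 passes: [6, 15, 29, 57, 14, 87, 88, 95]


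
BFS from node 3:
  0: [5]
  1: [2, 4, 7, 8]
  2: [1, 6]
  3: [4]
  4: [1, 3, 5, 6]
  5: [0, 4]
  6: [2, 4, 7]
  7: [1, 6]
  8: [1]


Visit 3, enqueue [4]
Visit 4, enqueue [1, 5, 6]
Visit 1, enqueue [2, 7, 8]
Visit 5, enqueue [0]
Visit 6, enqueue []
Visit 2, enqueue []
Visit 7, enqueue []
Visit 8, enqueue []
Visit 0, enqueue []

BFS order: [3, 4, 1, 5, 6, 2, 7, 8, 0]


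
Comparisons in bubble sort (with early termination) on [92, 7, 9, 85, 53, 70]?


Algorithm: bubble sort (with early termination)
Input: [92, 7, 9, 85, 53, 70]
Sorted: [7, 9, 53, 70, 85, 92]

12


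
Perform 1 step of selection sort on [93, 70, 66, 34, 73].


Initial: [93, 70, 66, 34, 73]
Step 1: min=34 at 3
  Swap: [34, 70, 66, 93, 73]

After 1 step: [34, 70, 66, 93, 73]


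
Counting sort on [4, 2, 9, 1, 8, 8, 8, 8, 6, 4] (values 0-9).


Input: [4, 2, 9, 1, 8, 8, 8, 8, 6, 4]
Counts: [0, 1, 1, 0, 2, 0, 1, 0, 4, 1]

Sorted: [1, 2, 4, 4, 6, 8, 8, 8, 8, 9]


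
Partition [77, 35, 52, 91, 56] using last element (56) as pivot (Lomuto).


Pivot: 56
  35 <= 56: swap -> [35, 77, 52, 91, 56]
  52 <= 56: swap -> [35, 52, 77, 91, 56]
Place pivot at 2: [35, 52, 56, 91, 77]

Partitioned: [35, 52, 56, 91, 77]


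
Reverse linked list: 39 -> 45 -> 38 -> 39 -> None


Step 1: curr=39, set curr.next=prev(None) | reversed so far: 39
Step 2: curr=45, set curr.next=prev(39) | reversed so far: 45 -> 39
Step 3: curr=38, set curr.next=prev(45) | reversed so far: 38 -> 45 -> 39
Step 4: curr=39, set curr.next=prev(38) | reversed so far: 39 -> 38 -> 45 -> 39

39 -> 38 -> 45 -> 39 -> None


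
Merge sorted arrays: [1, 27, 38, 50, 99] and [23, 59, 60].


Take 1 from A
Take 23 from B
Take 27 from A
Take 38 from A
Take 50 from A
Take 59 from B
Take 60 from B

Merged: [1, 23, 27, 38, 50, 59, 60, 99]


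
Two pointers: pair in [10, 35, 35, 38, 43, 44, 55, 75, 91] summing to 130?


lo=0(10)+hi=8(91)=101
lo=1(35)+hi=8(91)=126
lo=2(35)+hi=8(91)=126
lo=3(38)+hi=8(91)=129
lo=4(43)+hi=8(91)=134
lo=4(43)+hi=7(75)=118
lo=5(44)+hi=7(75)=119
lo=6(55)+hi=7(75)=130

Yes: 55+75=130


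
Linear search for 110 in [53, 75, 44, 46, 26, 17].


i=0: 53!=110
i=1: 75!=110
i=2: 44!=110
i=3: 46!=110
i=4: 26!=110
i=5: 17!=110

Not found, 6 comps


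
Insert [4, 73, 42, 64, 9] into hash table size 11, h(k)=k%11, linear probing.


Insert 4: h=4 -> slot 4
Insert 73: h=7 -> slot 7
Insert 42: h=9 -> slot 9
Insert 64: h=9, 1 probes -> slot 10
Insert 9: h=9, 2 probes -> slot 0

Table: [9, None, None, None, 4, None, None, 73, None, 42, 64]


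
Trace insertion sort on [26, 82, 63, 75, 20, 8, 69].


Initial: [26, 82, 63, 75, 20, 8, 69]
Insert 82: [26, 82, 63, 75, 20, 8, 69]
Insert 63: [26, 63, 82, 75, 20, 8, 69]
Insert 75: [26, 63, 75, 82, 20, 8, 69]
Insert 20: [20, 26, 63, 75, 82, 8, 69]
Insert 8: [8, 20, 26, 63, 75, 82, 69]
Insert 69: [8, 20, 26, 63, 69, 75, 82]

Sorted: [8, 20, 26, 63, 69, 75, 82]


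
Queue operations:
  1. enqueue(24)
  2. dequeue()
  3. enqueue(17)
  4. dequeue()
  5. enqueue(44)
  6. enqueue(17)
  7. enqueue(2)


enqueue(24) -> [24]
dequeue()->24, []
enqueue(17) -> [17]
dequeue()->17, []
enqueue(44) -> [44]
enqueue(17) -> [44, 17]
enqueue(2) -> [44, 17, 2]

Final queue: [44, 17, 2]


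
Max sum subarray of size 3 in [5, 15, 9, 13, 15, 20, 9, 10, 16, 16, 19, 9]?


[0:3]: 29
[1:4]: 37
[2:5]: 37
[3:6]: 48
[4:7]: 44
[5:8]: 39
[6:9]: 35
[7:10]: 42
[8:11]: 51
[9:12]: 44

Max: 51 at [8:11]


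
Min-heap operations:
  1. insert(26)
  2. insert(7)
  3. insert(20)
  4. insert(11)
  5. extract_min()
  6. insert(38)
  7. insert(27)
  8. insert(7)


insert(26) -> [26]
insert(7) -> [7, 26]
insert(20) -> [7, 26, 20]
insert(11) -> [7, 11, 20, 26]
extract_min()->7, [11, 26, 20]
insert(38) -> [11, 26, 20, 38]
insert(27) -> [11, 26, 20, 38, 27]
insert(7) -> [7, 26, 11, 38, 27, 20]

Final heap: [7, 26, 11, 38, 27, 20]


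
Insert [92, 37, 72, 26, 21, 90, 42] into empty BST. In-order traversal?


Insert 92: root
Insert 37: L from 92
Insert 72: L from 92 -> R from 37
Insert 26: L from 92 -> L from 37
Insert 21: L from 92 -> L from 37 -> L from 26
Insert 90: L from 92 -> R from 37 -> R from 72
Insert 42: L from 92 -> R from 37 -> L from 72

In-order: [21, 26, 37, 42, 72, 90, 92]


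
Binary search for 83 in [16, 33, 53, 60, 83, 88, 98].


Step 1: lo=0, hi=6, mid=3, val=60
Step 2: lo=4, hi=6, mid=5, val=88
Step 3: lo=4, hi=4, mid=4, val=83

Found at index 4


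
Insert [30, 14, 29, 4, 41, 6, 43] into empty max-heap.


Insert 30: [30]
Insert 14: [30, 14]
Insert 29: [30, 14, 29]
Insert 4: [30, 14, 29, 4]
Insert 41: [41, 30, 29, 4, 14]
Insert 6: [41, 30, 29, 4, 14, 6]
Insert 43: [43, 30, 41, 4, 14, 6, 29]

Final heap: [43, 30, 41, 4, 14, 6, 29]


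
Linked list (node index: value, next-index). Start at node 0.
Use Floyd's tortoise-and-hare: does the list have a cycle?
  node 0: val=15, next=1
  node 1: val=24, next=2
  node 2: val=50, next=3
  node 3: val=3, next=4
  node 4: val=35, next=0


Floyd's tortoise (slow, +1) and hare (fast, +2):
  init: slow=0, fast=0
  step 1: slow=1, fast=2
  step 2: slow=2, fast=4
  step 3: slow=3, fast=1
  step 4: slow=4, fast=3
  step 5: slow=0, fast=0
  slow == fast at node 0: cycle detected

Cycle: yes


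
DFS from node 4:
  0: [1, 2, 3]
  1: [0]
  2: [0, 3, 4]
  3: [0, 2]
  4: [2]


Visit 4, push [2]
Visit 2, push [3, 0]
Visit 0, push [3, 1]
Visit 1, push []
Visit 3, push []

DFS order: [4, 2, 0, 1, 3]


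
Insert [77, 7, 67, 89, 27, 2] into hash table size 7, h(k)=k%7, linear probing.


Insert 77: h=0 -> slot 0
Insert 7: h=0, 1 probes -> slot 1
Insert 67: h=4 -> slot 4
Insert 89: h=5 -> slot 5
Insert 27: h=6 -> slot 6
Insert 2: h=2 -> slot 2

Table: [77, 7, 2, None, 67, 89, 27]


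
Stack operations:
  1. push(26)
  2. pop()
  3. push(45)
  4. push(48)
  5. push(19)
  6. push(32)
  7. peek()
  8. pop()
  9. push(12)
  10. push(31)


push(26) -> [26]
pop()->26, []
push(45) -> [45]
push(48) -> [45, 48]
push(19) -> [45, 48, 19]
push(32) -> [45, 48, 19, 32]
peek()->32
pop()->32, [45, 48, 19]
push(12) -> [45, 48, 19, 12]
push(31) -> [45, 48, 19, 12, 31]

Final stack: [45, 48, 19, 12, 31]


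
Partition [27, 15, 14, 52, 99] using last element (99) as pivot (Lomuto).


Pivot: 99
  27 <= 99: advance i (no swap)
  15 <= 99: advance i (no swap)
  14 <= 99: advance i (no swap)
  52 <= 99: advance i (no swap)
Place pivot at 4: [27, 15, 14, 52, 99]

Partitioned: [27, 15, 14, 52, 99]


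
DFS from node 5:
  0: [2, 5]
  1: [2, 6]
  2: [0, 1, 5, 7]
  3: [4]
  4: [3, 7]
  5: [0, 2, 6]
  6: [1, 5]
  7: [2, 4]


Visit 5, push [6, 2, 0]
Visit 0, push [2]
Visit 2, push [7, 1]
Visit 1, push [6]
Visit 6, push []
Visit 7, push [4]
Visit 4, push [3]
Visit 3, push []

DFS order: [5, 0, 2, 1, 6, 7, 4, 3]


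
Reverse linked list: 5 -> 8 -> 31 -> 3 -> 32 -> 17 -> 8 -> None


Step 1: curr=5, set curr.next=prev(None) | reversed so far: 5
Step 2: curr=8, set curr.next=prev(5) | reversed so far: 8 -> 5
Step 3: curr=31, set curr.next=prev(8) | reversed so far: 31 -> 8 -> 5
Step 4: curr=3, set curr.next=prev(31) | reversed so far: 3 -> 31 -> 8 -> 5
Step 5: curr=32, set curr.next=prev(3) | reversed so far: 32 -> 3 -> 31 -> 8 -> 5
Step 6: curr=17, set curr.next=prev(32) | reversed so far: 17 -> 32 -> 3 -> 31 -> 8 -> 5
Step 7: curr=8, set curr.next=prev(17) | reversed so far: 8 -> 17 -> 32 -> 3 -> 31 -> 8 -> 5

8 -> 17 -> 32 -> 3 -> 31 -> 8 -> 5 -> None


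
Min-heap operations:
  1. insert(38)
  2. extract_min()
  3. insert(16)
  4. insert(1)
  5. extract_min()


insert(38) -> [38]
extract_min()->38, []
insert(16) -> [16]
insert(1) -> [1, 16]
extract_min()->1, [16]

Final heap: [16]


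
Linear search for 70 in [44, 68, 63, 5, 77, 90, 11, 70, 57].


i=0: 44!=70
i=1: 68!=70
i=2: 63!=70
i=3: 5!=70
i=4: 77!=70
i=5: 90!=70
i=6: 11!=70
i=7: 70==70 found!

Found at 7, 8 comps


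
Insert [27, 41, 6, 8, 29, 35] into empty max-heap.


Insert 27: [27]
Insert 41: [41, 27]
Insert 6: [41, 27, 6]
Insert 8: [41, 27, 6, 8]
Insert 29: [41, 29, 6, 8, 27]
Insert 35: [41, 29, 35, 8, 27, 6]

Final heap: [41, 29, 35, 8, 27, 6]


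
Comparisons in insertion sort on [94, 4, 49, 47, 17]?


Algorithm: insertion sort
Input: [94, 4, 49, 47, 17]
Sorted: [4, 17, 47, 49, 94]

10


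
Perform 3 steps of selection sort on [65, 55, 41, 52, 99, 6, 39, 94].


Initial: [65, 55, 41, 52, 99, 6, 39, 94]
Step 1: min=6 at 5
  Swap: [6, 55, 41, 52, 99, 65, 39, 94]
Step 2: min=39 at 6
  Swap: [6, 39, 41, 52, 99, 65, 55, 94]
Step 3: min=41 at 2
  Swap: [6, 39, 41, 52, 99, 65, 55, 94]

After 3 steps: [6, 39, 41, 52, 99, 65, 55, 94]


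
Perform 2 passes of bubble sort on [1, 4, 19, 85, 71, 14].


Initial: [1, 4, 19, 85, 71, 14]
Pass 1: [1, 4, 19, 71, 14, 85] (2 swaps)
Pass 2: [1, 4, 19, 14, 71, 85] (1 swaps)

After 2 passes: [1, 4, 19, 14, 71, 85]


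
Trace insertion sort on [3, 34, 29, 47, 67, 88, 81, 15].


Initial: [3, 34, 29, 47, 67, 88, 81, 15]
Insert 34: [3, 34, 29, 47, 67, 88, 81, 15]
Insert 29: [3, 29, 34, 47, 67, 88, 81, 15]
Insert 47: [3, 29, 34, 47, 67, 88, 81, 15]
Insert 67: [3, 29, 34, 47, 67, 88, 81, 15]
Insert 88: [3, 29, 34, 47, 67, 88, 81, 15]
Insert 81: [3, 29, 34, 47, 67, 81, 88, 15]
Insert 15: [3, 15, 29, 34, 47, 67, 81, 88]

Sorted: [3, 15, 29, 34, 47, 67, 81, 88]


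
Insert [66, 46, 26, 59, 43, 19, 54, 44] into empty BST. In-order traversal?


Insert 66: root
Insert 46: L from 66
Insert 26: L from 66 -> L from 46
Insert 59: L from 66 -> R from 46
Insert 43: L from 66 -> L from 46 -> R from 26
Insert 19: L from 66 -> L from 46 -> L from 26
Insert 54: L from 66 -> R from 46 -> L from 59
Insert 44: L from 66 -> L from 46 -> R from 26 -> R from 43

In-order: [19, 26, 43, 44, 46, 54, 59, 66]


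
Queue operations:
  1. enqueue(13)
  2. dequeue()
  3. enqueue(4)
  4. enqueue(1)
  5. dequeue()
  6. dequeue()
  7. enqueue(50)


enqueue(13) -> [13]
dequeue()->13, []
enqueue(4) -> [4]
enqueue(1) -> [4, 1]
dequeue()->4, [1]
dequeue()->1, []
enqueue(50) -> [50]

Final queue: [50]


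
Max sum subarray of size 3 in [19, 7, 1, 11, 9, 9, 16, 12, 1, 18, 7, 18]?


[0:3]: 27
[1:4]: 19
[2:5]: 21
[3:6]: 29
[4:7]: 34
[5:8]: 37
[6:9]: 29
[7:10]: 31
[8:11]: 26
[9:12]: 43

Max: 43 at [9:12]


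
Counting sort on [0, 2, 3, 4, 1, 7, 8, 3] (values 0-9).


Input: [0, 2, 3, 4, 1, 7, 8, 3]
Counts: [1, 1, 1, 2, 1, 0, 0, 1, 1, 0]

Sorted: [0, 1, 2, 3, 3, 4, 7, 8]


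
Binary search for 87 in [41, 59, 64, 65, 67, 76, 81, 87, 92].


Step 1: lo=0, hi=8, mid=4, val=67
Step 2: lo=5, hi=8, mid=6, val=81
Step 3: lo=7, hi=8, mid=7, val=87

Found at index 7


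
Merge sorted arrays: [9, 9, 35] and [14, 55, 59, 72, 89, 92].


Take 9 from A
Take 9 from A
Take 14 from B
Take 35 from A

Merged: [9, 9, 14, 35, 55, 59, 72, 89, 92]


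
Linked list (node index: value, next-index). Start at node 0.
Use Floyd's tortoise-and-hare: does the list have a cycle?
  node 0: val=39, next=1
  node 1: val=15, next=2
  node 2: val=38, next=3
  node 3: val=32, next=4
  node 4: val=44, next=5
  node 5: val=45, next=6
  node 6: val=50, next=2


Floyd's tortoise (slow, +1) and hare (fast, +2):
  init: slow=0, fast=0
  step 1: slow=1, fast=2
  step 2: slow=2, fast=4
  step 3: slow=3, fast=6
  step 4: slow=4, fast=3
  step 5: slow=5, fast=5
  slow == fast at node 5: cycle detected

Cycle: yes


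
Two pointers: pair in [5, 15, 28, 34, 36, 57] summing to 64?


lo=0(5)+hi=5(57)=62
lo=1(15)+hi=5(57)=72
lo=1(15)+hi=4(36)=51
lo=2(28)+hi=4(36)=64

Yes: 28+36=64


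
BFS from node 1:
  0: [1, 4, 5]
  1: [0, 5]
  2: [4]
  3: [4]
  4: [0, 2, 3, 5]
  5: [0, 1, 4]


Visit 1, enqueue [0, 5]
Visit 0, enqueue [4]
Visit 5, enqueue []
Visit 4, enqueue [2, 3]
Visit 2, enqueue []
Visit 3, enqueue []

BFS order: [1, 0, 5, 4, 2, 3]


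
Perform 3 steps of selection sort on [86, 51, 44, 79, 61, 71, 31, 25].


Initial: [86, 51, 44, 79, 61, 71, 31, 25]
Step 1: min=25 at 7
  Swap: [25, 51, 44, 79, 61, 71, 31, 86]
Step 2: min=31 at 6
  Swap: [25, 31, 44, 79, 61, 71, 51, 86]
Step 3: min=44 at 2
  Swap: [25, 31, 44, 79, 61, 71, 51, 86]

After 3 steps: [25, 31, 44, 79, 61, 71, 51, 86]


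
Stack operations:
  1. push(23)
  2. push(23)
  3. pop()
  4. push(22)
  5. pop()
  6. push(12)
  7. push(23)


push(23) -> [23]
push(23) -> [23, 23]
pop()->23, [23]
push(22) -> [23, 22]
pop()->22, [23]
push(12) -> [23, 12]
push(23) -> [23, 12, 23]

Final stack: [23, 12, 23]


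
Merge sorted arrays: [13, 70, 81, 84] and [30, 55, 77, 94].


Take 13 from A
Take 30 from B
Take 55 from B
Take 70 from A
Take 77 from B
Take 81 from A
Take 84 from A

Merged: [13, 30, 55, 70, 77, 81, 84, 94]


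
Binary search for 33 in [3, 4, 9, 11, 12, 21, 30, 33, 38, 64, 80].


Step 1: lo=0, hi=10, mid=5, val=21
Step 2: lo=6, hi=10, mid=8, val=38
Step 3: lo=6, hi=7, mid=6, val=30
Step 4: lo=7, hi=7, mid=7, val=33

Found at index 7


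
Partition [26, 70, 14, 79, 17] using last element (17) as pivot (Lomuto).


Pivot: 17
  14 <= 17: swap -> [14, 70, 26, 79, 17]
Place pivot at 1: [14, 17, 26, 79, 70]

Partitioned: [14, 17, 26, 79, 70]


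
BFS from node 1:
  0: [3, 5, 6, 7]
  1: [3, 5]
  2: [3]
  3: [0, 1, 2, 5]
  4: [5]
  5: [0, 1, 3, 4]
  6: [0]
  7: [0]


Visit 1, enqueue [3, 5]
Visit 3, enqueue [0, 2]
Visit 5, enqueue [4]
Visit 0, enqueue [6, 7]
Visit 2, enqueue []
Visit 4, enqueue []
Visit 6, enqueue []
Visit 7, enqueue []

BFS order: [1, 3, 5, 0, 2, 4, 6, 7]


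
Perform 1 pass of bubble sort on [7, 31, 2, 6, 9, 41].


Initial: [7, 31, 2, 6, 9, 41]
Pass 1: [7, 2, 6, 9, 31, 41] (3 swaps)

After 1 pass: [7, 2, 6, 9, 31, 41]


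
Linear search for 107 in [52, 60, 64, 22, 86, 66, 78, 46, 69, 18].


i=0: 52!=107
i=1: 60!=107
i=2: 64!=107
i=3: 22!=107
i=4: 86!=107
i=5: 66!=107
i=6: 78!=107
i=7: 46!=107
i=8: 69!=107
i=9: 18!=107

Not found, 10 comps


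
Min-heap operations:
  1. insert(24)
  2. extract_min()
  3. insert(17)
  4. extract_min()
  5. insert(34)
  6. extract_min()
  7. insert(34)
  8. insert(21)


insert(24) -> [24]
extract_min()->24, []
insert(17) -> [17]
extract_min()->17, []
insert(34) -> [34]
extract_min()->34, []
insert(34) -> [34]
insert(21) -> [21, 34]

Final heap: [21, 34]


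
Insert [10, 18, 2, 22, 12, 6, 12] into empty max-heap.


Insert 10: [10]
Insert 18: [18, 10]
Insert 2: [18, 10, 2]
Insert 22: [22, 18, 2, 10]
Insert 12: [22, 18, 2, 10, 12]
Insert 6: [22, 18, 6, 10, 12, 2]
Insert 12: [22, 18, 12, 10, 12, 2, 6]

Final heap: [22, 18, 12, 10, 12, 2, 6]


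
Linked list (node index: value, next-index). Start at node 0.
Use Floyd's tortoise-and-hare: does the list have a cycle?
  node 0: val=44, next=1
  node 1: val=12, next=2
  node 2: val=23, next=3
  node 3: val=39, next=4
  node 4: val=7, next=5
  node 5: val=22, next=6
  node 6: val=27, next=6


Floyd's tortoise (slow, +1) and hare (fast, +2):
  init: slow=0, fast=0
  step 1: slow=1, fast=2
  step 2: slow=2, fast=4
  step 3: slow=3, fast=6
  step 4: slow=4, fast=6
  step 5: slow=5, fast=6
  step 6: slow=6, fast=6
  slow == fast at node 6: cycle detected

Cycle: yes


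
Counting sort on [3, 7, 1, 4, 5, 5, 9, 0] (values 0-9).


Input: [3, 7, 1, 4, 5, 5, 9, 0]
Counts: [1, 1, 0, 1, 1, 2, 0, 1, 0, 1]

Sorted: [0, 1, 3, 4, 5, 5, 7, 9]


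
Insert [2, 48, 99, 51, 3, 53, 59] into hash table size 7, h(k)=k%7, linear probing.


Insert 2: h=2 -> slot 2
Insert 48: h=6 -> slot 6
Insert 99: h=1 -> slot 1
Insert 51: h=2, 1 probes -> slot 3
Insert 3: h=3, 1 probes -> slot 4
Insert 53: h=4, 1 probes -> slot 5
Insert 59: h=3, 4 probes -> slot 0

Table: [59, 99, 2, 51, 3, 53, 48]


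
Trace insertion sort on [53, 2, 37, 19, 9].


Initial: [53, 2, 37, 19, 9]
Insert 2: [2, 53, 37, 19, 9]
Insert 37: [2, 37, 53, 19, 9]
Insert 19: [2, 19, 37, 53, 9]
Insert 9: [2, 9, 19, 37, 53]

Sorted: [2, 9, 19, 37, 53]


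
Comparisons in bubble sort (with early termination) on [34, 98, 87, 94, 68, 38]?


Algorithm: bubble sort (with early termination)
Input: [34, 98, 87, 94, 68, 38]
Sorted: [34, 38, 68, 87, 94, 98]

15


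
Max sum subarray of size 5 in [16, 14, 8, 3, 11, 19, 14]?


[0:5]: 52
[1:6]: 55
[2:7]: 55

Max: 55 at [1:6]


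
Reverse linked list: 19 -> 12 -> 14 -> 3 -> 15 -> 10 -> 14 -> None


Step 1: curr=19, set curr.next=prev(None) | reversed so far: 19
Step 2: curr=12, set curr.next=prev(19) | reversed so far: 12 -> 19
Step 3: curr=14, set curr.next=prev(12) | reversed so far: 14 -> 12 -> 19
Step 4: curr=3, set curr.next=prev(14) | reversed so far: 3 -> 14 -> 12 -> 19
Step 5: curr=15, set curr.next=prev(3) | reversed so far: 15 -> 3 -> 14 -> 12 -> 19
Step 6: curr=10, set curr.next=prev(15) | reversed so far: 10 -> 15 -> 3 -> 14 -> 12 -> 19
Step 7: curr=14, set curr.next=prev(10) | reversed so far: 14 -> 10 -> 15 -> 3 -> 14 -> 12 -> 19

14 -> 10 -> 15 -> 3 -> 14 -> 12 -> 19 -> None


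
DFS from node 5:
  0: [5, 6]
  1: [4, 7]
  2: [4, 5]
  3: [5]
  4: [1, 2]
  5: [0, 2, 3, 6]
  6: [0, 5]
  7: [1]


Visit 5, push [6, 3, 2, 0]
Visit 0, push [6]
Visit 6, push []
Visit 2, push [4]
Visit 4, push [1]
Visit 1, push [7]
Visit 7, push []
Visit 3, push []

DFS order: [5, 0, 6, 2, 4, 1, 7, 3]


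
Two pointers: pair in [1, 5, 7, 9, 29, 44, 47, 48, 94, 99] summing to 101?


lo=0(1)+hi=9(99)=100
lo=1(5)+hi=9(99)=104
lo=1(5)+hi=8(94)=99
lo=2(7)+hi=8(94)=101

Yes: 7+94=101


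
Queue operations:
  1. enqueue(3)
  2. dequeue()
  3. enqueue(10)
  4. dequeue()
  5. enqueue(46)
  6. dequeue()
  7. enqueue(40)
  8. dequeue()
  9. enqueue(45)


enqueue(3) -> [3]
dequeue()->3, []
enqueue(10) -> [10]
dequeue()->10, []
enqueue(46) -> [46]
dequeue()->46, []
enqueue(40) -> [40]
dequeue()->40, []
enqueue(45) -> [45]

Final queue: [45]


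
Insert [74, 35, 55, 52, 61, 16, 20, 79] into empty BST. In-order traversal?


Insert 74: root
Insert 35: L from 74
Insert 55: L from 74 -> R from 35
Insert 52: L from 74 -> R from 35 -> L from 55
Insert 61: L from 74 -> R from 35 -> R from 55
Insert 16: L from 74 -> L from 35
Insert 20: L from 74 -> L from 35 -> R from 16
Insert 79: R from 74

In-order: [16, 20, 35, 52, 55, 61, 74, 79]


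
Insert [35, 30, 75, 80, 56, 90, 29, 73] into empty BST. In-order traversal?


Insert 35: root
Insert 30: L from 35
Insert 75: R from 35
Insert 80: R from 35 -> R from 75
Insert 56: R from 35 -> L from 75
Insert 90: R from 35 -> R from 75 -> R from 80
Insert 29: L from 35 -> L from 30
Insert 73: R from 35 -> L from 75 -> R from 56

In-order: [29, 30, 35, 56, 73, 75, 80, 90]


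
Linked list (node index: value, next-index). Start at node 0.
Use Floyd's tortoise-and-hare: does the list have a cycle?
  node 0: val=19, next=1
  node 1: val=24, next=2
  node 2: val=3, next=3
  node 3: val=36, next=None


Floyd's tortoise (slow, +1) and hare (fast, +2):
  init: slow=0, fast=0
  step 1: slow=1, fast=2
  step 2: fast 2->3->None, no cycle

Cycle: no


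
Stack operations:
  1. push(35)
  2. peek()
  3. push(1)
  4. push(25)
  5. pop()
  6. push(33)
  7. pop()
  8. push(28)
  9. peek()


push(35) -> [35]
peek()->35
push(1) -> [35, 1]
push(25) -> [35, 1, 25]
pop()->25, [35, 1]
push(33) -> [35, 1, 33]
pop()->33, [35, 1]
push(28) -> [35, 1, 28]
peek()->28

Final stack: [35, 1, 28]


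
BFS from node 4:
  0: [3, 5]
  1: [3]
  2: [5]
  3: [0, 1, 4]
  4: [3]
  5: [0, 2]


Visit 4, enqueue [3]
Visit 3, enqueue [0, 1]
Visit 0, enqueue [5]
Visit 1, enqueue []
Visit 5, enqueue [2]
Visit 2, enqueue []

BFS order: [4, 3, 0, 1, 5, 2]


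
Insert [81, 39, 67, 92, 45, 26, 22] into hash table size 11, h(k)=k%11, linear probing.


Insert 81: h=4 -> slot 4
Insert 39: h=6 -> slot 6
Insert 67: h=1 -> slot 1
Insert 92: h=4, 1 probes -> slot 5
Insert 45: h=1, 1 probes -> slot 2
Insert 26: h=4, 3 probes -> slot 7
Insert 22: h=0 -> slot 0

Table: [22, 67, 45, None, 81, 92, 39, 26, None, None, None]


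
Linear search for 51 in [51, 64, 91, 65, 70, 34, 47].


i=0: 51==51 found!

Found at 0, 1 comps


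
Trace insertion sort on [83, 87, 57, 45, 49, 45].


Initial: [83, 87, 57, 45, 49, 45]
Insert 87: [83, 87, 57, 45, 49, 45]
Insert 57: [57, 83, 87, 45, 49, 45]
Insert 45: [45, 57, 83, 87, 49, 45]
Insert 49: [45, 49, 57, 83, 87, 45]
Insert 45: [45, 45, 49, 57, 83, 87]

Sorted: [45, 45, 49, 57, 83, 87]


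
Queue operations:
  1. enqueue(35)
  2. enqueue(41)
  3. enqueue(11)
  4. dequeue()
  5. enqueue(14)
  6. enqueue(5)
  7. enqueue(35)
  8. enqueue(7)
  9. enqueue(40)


enqueue(35) -> [35]
enqueue(41) -> [35, 41]
enqueue(11) -> [35, 41, 11]
dequeue()->35, [41, 11]
enqueue(14) -> [41, 11, 14]
enqueue(5) -> [41, 11, 14, 5]
enqueue(35) -> [41, 11, 14, 5, 35]
enqueue(7) -> [41, 11, 14, 5, 35, 7]
enqueue(40) -> [41, 11, 14, 5, 35, 7, 40]

Final queue: [41, 11, 14, 5, 35, 7, 40]


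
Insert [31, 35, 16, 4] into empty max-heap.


Insert 31: [31]
Insert 35: [35, 31]
Insert 16: [35, 31, 16]
Insert 4: [35, 31, 16, 4]

Final heap: [35, 31, 16, 4]


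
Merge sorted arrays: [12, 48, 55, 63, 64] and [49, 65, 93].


Take 12 from A
Take 48 from A
Take 49 from B
Take 55 from A
Take 63 from A
Take 64 from A

Merged: [12, 48, 49, 55, 63, 64, 65, 93]


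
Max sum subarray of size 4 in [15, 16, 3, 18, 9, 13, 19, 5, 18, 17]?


[0:4]: 52
[1:5]: 46
[2:6]: 43
[3:7]: 59
[4:8]: 46
[5:9]: 55
[6:10]: 59

Max: 59 at [3:7]


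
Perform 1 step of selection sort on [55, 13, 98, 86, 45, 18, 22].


Initial: [55, 13, 98, 86, 45, 18, 22]
Step 1: min=13 at 1
  Swap: [13, 55, 98, 86, 45, 18, 22]

After 1 step: [13, 55, 98, 86, 45, 18, 22]


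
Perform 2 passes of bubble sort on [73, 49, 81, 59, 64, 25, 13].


Initial: [73, 49, 81, 59, 64, 25, 13]
Pass 1: [49, 73, 59, 64, 25, 13, 81] (5 swaps)
Pass 2: [49, 59, 64, 25, 13, 73, 81] (4 swaps)

After 2 passes: [49, 59, 64, 25, 13, 73, 81]


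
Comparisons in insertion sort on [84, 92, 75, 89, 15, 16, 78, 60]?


Algorithm: insertion sort
Input: [84, 92, 75, 89, 15, 16, 78, 60]
Sorted: [15, 16, 60, 75, 78, 84, 89, 92]

24


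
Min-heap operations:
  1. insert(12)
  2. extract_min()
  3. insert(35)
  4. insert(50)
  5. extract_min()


insert(12) -> [12]
extract_min()->12, []
insert(35) -> [35]
insert(50) -> [35, 50]
extract_min()->35, [50]

Final heap: [50]


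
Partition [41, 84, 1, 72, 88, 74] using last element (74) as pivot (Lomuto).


Pivot: 74
  41 <= 74: advance i (no swap)
  1 <= 74: swap -> [41, 1, 84, 72, 88, 74]
  72 <= 74: swap -> [41, 1, 72, 84, 88, 74]
Place pivot at 3: [41, 1, 72, 74, 88, 84]

Partitioned: [41, 1, 72, 74, 88, 84]


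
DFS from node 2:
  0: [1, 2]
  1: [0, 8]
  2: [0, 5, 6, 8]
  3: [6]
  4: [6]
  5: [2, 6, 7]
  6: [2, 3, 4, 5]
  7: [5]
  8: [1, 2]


Visit 2, push [8, 6, 5, 0]
Visit 0, push [1]
Visit 1, push [8]
Visit 8, push []
Visit 5, push [7, 6]
Visit 6, push [4, 3]
Visit 3, push []
Visit 4, push []
Visit 7, push []

DFS order: [2, 0, 1, 8, 5, 6, 3, 4, 7]


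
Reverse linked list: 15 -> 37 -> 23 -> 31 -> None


Step 1: curr=15, set curr.next=prev(None) | reversed so far: 15
Step 2: curr=37, set curr.next=prev(15) | reversed so far: 37 -> 15
Step 3: curr=23, set curr.next=prev(37) | reversed so far: 23 -> 37 -> 15
Step 4: curr=31, set curr.next=prev(23) | reversed so far: 31 -> 23 -> 37 -> 15

31 -> 23 -> 37 -> 15 -> None


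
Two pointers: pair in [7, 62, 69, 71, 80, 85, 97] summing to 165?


lo=0(7)+hi=6(97)=104
lo=1(62)+hi=6(97)=159
lo=2(69)+hi=6(97)=166
lo=2(69)+hi=5(85)=154
lo=3(71)+hi=5(85)=156
lo=4(80)+hi=5(85)=165

Yes: 80+85=165


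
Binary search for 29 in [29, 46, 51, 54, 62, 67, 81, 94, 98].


Step 1: lo=0, hi=8, mid=4, val=62
Step 2: lo=0, hi=3, mid=1, val=46
Step 3: lo=0, hi=0, mid=0, val=29

Found at index 0


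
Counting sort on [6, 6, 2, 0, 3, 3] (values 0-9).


Input: [6, 6, 2, 0, 3, 3]
Counts: [1, 0, 1, 2, 0, 0, 2, 0, 0, 0]

Sorted: [0, 2, 3, 3, 6, 6]


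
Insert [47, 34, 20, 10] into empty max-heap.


Insert 47: [47]
Insert 34: [47, 34]
Insert 20: [47, 34, 20]
Insert 10: [47, 34, 20, 10]

Final heap: [47, 34, 20, 10]


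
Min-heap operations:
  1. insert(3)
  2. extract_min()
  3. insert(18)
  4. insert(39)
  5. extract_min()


insert(3) -> [3]
extract_min()->3, []
insert(18) -> [18]
insert(39) -> [18, 39]
extract_min()->18, [39]

Final heap: [39]


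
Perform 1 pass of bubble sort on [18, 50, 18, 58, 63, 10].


Initial: [18, 50, 18, 58, 63, 10]
Pass 1: [18, 18, 50, 58, 10, 63] (2 swaps)

After 1 pass: [18, 18, 50, 58, 10, 63]


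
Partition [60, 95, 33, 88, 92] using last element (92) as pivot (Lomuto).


Pivot: 92
  60 <= 92: advance i (no swap)
  33 <= 92: swap -> [60, 33, 95, 88, 92]
  88 <= 92: swap -> [60, 33, 88, 95, 92]
Place pivot at 3: [60, 33, 88, 92, 95]

Partitioned: [60, 33, 88, 92, 95]


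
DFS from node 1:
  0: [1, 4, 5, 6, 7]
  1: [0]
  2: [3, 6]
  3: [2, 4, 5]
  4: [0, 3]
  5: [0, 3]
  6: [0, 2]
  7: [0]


Visit 1, push [0]
Visit 0, push [7, 6, 5, 4]
Visit 4, push [3]
Visit 3, push [5, 2]
Visit 2, push [6]
Visit 6, push []
Visit 5, push []
Visit 7, push []

DFS order: [1, 0, 4, 3, 2, 6, 5, 7]


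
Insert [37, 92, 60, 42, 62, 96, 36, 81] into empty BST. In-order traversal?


Insert 37: root
Insert 92: R from 37
Insert 60: R from 37 -> L from 92
Insert 42: R from 37 -> L from 92 -> L from 60
Insert 62: R from 37 -> L from 92 -> R from 60
Insert 96: R from 37 -> R from 92
Insert 36: L from 37
Insert 81: R from 37 -> L from 92 -> R from 60 -> R from 62

In-order: [36, 37, 42, 60, 62, 81, 92, 96]


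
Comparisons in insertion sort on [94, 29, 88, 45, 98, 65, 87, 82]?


Algorithm: insertion sort
Input: [94, 29, 88, 45, 98, 65, 87, 82]
Sorted: [29, 45, 65, 82, 87, 88, 94, 98]

20


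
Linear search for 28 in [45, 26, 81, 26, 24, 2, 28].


i=0: 45!=28
i=1: 26!=28
i=2: 81!=28
i=3: 26!=28
i=4: 24!=28
i=5: 2!=28
i=6: 28==28 found!

Found at 6, 7 comps


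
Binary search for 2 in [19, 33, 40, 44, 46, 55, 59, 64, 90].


Step 1: lo=0, hi=8, mid=4, val=46
Step 2: lo=0, hi=3, mid=1, val=33
Step 3: lo=0, hi=0, mid=0, val=19

Not found


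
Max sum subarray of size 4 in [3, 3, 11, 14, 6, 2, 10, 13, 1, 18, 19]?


[0:4]: 31
[1:5]: 34
[2:6]: 33
[3:7]: 32
[4:8]: 31
[5:9]: 26
[6:10]: 42
[7:11]: 51

Max: 51 at [7:11]


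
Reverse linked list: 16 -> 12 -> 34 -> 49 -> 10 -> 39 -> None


Step 1: curr=16, set curr.next=prev(None) | reversed so far: 16
Step 2: curr=12, set curr.next=prev(16) | reversed so far: 12 -> 16
Step 3: curr=34, set curr.next=prev(12) | reversed so far: 34 -> 12 -> 16
Step 4: curr=49, set curr.next=prev(34) | reversed so far: 49 -> 34 -> 12 -> 16
Step 5: curr=10, set curr.next=prev(49) | reversed so far: 10 -> 49 -> 34 -> 12 -> 16
Step 6: curr=39, set curr.next=prev(10) | reversed so far: 39 -> 10 -> 49 -> 34 -> 12 -> 16

39 -> 10 -> 49 -> 34 -> 12 -> 16 -> None


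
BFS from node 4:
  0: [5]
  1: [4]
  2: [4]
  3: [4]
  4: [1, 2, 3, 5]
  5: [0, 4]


Visit 4, enqueue [1, 2, 3, 5]
Visit 1, enqueue []
Visit 2, enqueue []
Visit 3, enqueue []
Visit 5, enqueue [0]
Visit 0, enqueue []

BFS order: [4, 1, 2, 3, 5, 0]


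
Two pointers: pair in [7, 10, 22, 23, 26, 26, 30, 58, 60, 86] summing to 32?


lo=0(7)+hi=9(86)=93
lo=0(7)+hi=8(60)=67
lo=0(7)+hi=7(58)=65
lo=0(7)+hi=6(30)=37
lo=0(7)+hi=5(26)=33
lo=0(7)+hi=4(26)=33
lo=0(7)+hi=3(23)=30
lo=1(10)+hi=3(23)=33
lo=1(10)+hi=2(22)=32

Yes: 10+22=32


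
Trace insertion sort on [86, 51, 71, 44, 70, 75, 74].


Initial: [86, 51, 71, 44, 70, 75, 74]
Insert 51: [51, 86, 71, 44, 70, 75, 74]
Insert 71: [51, 71, 86, 44, 70, 75, 74]
Insert 44: [44, 51, 71, 86, 70, 75, 74]
Insert 70: [44, 51, 70, 71, 86, 75, 74]
Insert 75: [44, 51, 70, 71, 75, 86, 74]
Insert 74: [44, 51, 70, 71, 74, 75, 86]

Sorted: [44, 51, 70, 71, 74, 75, 86]


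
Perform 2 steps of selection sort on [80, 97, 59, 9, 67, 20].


Initial: [80, 97, 59, 9, 67, 20]
Step 1: min=9 at 3
  Swap: [9, 97, 59, 80, 67, 20]
Step 2: min=20 at 5
  Swap: [9, 20, 59, 80, 67, 97]

After 2 steps: [9, 20, 59, 80, 67, 97]


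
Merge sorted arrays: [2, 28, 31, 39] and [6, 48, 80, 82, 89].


Take 2 from A
Take 6 from B
Take 28 from A
Take 31 from A
Take 39 from A

Merged: [2, 6, 28, 31, 39, 48, 80, 82, 89]


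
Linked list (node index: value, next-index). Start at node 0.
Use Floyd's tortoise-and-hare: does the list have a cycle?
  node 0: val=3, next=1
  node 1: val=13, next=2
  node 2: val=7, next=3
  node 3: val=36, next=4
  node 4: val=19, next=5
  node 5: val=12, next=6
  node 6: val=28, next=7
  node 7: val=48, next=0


Floyd's tortoise (slow, +1) and hare (fast, +2):
  init: slow=0, fast=0
  step 1: slow=1, fast=2
  step 2: slow=2, fast=4
  step 3: slow=3, fast=6
  step 4: slow=4, fast=0
  step 5: slow=5, fast=2
  step 6: slow=6, fast=4
  step 7: slow=7, fast=6
  step 8: slow=0, fast=0
  slow == fast at node 0: cycle detected

Cycle: yes


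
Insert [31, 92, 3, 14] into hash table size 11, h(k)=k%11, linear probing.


Insert 31: h=9 -> slot 9
Insert 92: h=4 -> slot 4
Insert 3: h=3 -> slot 3
Insert 14: h=3, 2 probes -> slot 5

Table: [None, None, None, 3, 92, 14, None, None, None, 31, None]


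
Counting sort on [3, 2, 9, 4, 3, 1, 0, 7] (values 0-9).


Input: [3, 2, 9, 4, 3, 1, 0, 7]
Counts: [1, 1, 1, 2, 1, 0, 0, 1, 0, 1]

Sorted: [0, 1, 2, 3, 3, 4, 7, 9]


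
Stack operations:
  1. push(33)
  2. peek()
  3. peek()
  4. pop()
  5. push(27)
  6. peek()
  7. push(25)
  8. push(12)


push(33) -> [33]
peek()->33
peek()->33
pop()->33, []
push(27) -> [27]
peek()->27
push(25) -> [27, 25]
push(12) -> [27, 25, 12]

Final stack: [27, 25, 12]


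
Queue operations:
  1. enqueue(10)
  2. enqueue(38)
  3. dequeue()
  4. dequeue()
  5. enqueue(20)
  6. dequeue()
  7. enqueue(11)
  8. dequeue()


enqueue(10) -> [10]
enqueue(38) -> [10, 38]
dequeue()->10, [38]
dequeue()->38, []
enqueue(20) -> [20]
dequeue()->20, []
enqueue(11) -> [11]
dequeue()->11, []

Final queue: []


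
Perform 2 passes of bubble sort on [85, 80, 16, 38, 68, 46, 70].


Initial: [85, 80, 16, 38, 68, 46, 70]
Pass 1: [80, 16, 38, 68, 46, 70, 85] (6 swaps)
Pass 2: [16, 38, 68, 46, 70, 80, 85] (5 swaps)

After 2 passes: [16, 38, 68, 46, 70, 80, 85]


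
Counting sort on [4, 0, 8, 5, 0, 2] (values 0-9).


Input: [4, 0, 8, 5, 0, 2]
Counts: [2, 0, 1, 0, 1, 1, 0, 0, 1, 0]

Sorted: [0, 0, 2, 4, 5, 8]


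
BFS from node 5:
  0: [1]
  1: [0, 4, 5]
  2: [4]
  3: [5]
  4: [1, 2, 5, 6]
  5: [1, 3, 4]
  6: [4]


Visit 5, enqueue [1, 3, 4]
Visit 1, enqueue [0]
Visit 3, enqueue []
Visit 4, enqueue [2, 6]
Visit 0, enqueue []
Visit 2, enqueue []
Visit 6, enqueue []

BFS order: [5, 1, 3, 4, 0, 2, 6]


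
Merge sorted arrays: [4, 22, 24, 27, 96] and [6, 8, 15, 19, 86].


Take 4 from A
Take 6 from B
Take 8 from B
Take 15 from B
Take 19 from B
Take 22 from A
Take 24 from A
Take 27 from A
Take 86 from B

Merged: [4, 6, 8, 15, 19, 22, 24, 27, 86, 96]


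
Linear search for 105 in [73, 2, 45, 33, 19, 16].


i=0: 73!=105
i=1: 2!=105
i=2: 45!=105
i=3: 33!=105
i=4: 19!=105
i=5: 16!=105

Not found, 6 comps


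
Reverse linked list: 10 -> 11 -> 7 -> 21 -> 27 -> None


Step 1: curr=10, set curr.next=prev(None) | reversed so far: 10
Step 2: curr=11, set curr.next=prev(10) | reversed so far: 11 -> 10
Step 3: curr=7, set curr.next=prev(11) | reversed so far: 7 -> 11 -> 10
Step 4: curr=21, set curr.next=prev(7) | reversed so far: 21 -> 7 -> 11 -> 10
Step 5: curr=27, set curr.next=prev(21) | reversed so far: 27 -> 21 -> 7 -> 11 -> 10

27 -> 21 -> 7 -> 11 -> 10 -> None


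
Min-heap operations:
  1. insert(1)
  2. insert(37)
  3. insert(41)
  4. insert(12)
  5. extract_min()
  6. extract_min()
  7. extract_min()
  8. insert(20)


insert(1) -> [1]
insert(37) -> [1, 37]
insert(41) -> [1, 37, 41]
insert(12) -> [1, 12, 41, 37]
extract_min()->1, [12, 37, 41]
extract_min()->12, [37, 41]
extract_min()->37, [41]
insert(20) -> [20, 41]

Final heap: [20, 41]


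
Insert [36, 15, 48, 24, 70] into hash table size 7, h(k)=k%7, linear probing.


Insert 36: h=1 -> slot 1
Insert 15: h=1, 1 probes -> slot 2
Insert 48: h=6 -> slot 6
Insert 24: h=3 -> slot 3
Insert 70: h=0 -> slot 0

Table: [70, 36, 15, 24, None, None, 48]


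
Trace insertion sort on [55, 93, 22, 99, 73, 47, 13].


Initial: [55, 93, 22, 99, 73, 47, 13]
Insert 93: [55, 93, 22, 99, 73, 47, 13]
Insert 22: [22, 55, 93, 99, 73, 47, 13]
Insert 99: [22, 55, 93, 99, 73, 47, 13]
Insert 73: [22, 55, 73, 93, 99, 47, 13]
Insert 47: [22, 47, 55, 73, 93, 99, 13]
Insert 13: [13, 22, 47, 55, 73, 93, 99]

Sorted: [13, 22, 47, 55, 73, 93, 99]


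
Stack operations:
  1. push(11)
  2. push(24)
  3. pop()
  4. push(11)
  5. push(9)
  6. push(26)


push(11) -> [11]
push(24) -> [11, 24]
pop()->24, [11]
push(11) -> [11, 11]
push(9) -> [11, 11, 9]
push(26) -> [11, 11, 9, 26]

Final stack: [11, 11, 9, 26]


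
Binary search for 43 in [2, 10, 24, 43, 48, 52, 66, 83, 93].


Step 1: lo=0, hi=8, mid=4, val=48
Step 2: lo=0, hi=3, mid=1, val=10
Step 3: lo=2, hi=3, mid=2, val=24
Step 4: lo=3, hi=3, mid=3, val=43

Found at index 3


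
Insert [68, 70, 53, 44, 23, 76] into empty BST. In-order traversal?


Insert 68: root
Insert 70: R from 68
Insert 53: L from 68
Insert 44: L from 68 -> L from 53
Insert 23: L from 68 -> L from 53 -> L from 44
Insert 76: R from 68 -> R from 70

In-order: [23, 44, 53, 68, 70, 76]


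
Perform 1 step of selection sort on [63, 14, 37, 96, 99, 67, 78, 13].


Initial: [63, 14, 37, 96, 99, 67, 78, 13]
Step 1: min=13 at 7
  Swap: [13, 14, 37, 96, 99, 67, 78, 63]

After 1 step: [13, 14, 37, 96, 99, 67, 78, 63]


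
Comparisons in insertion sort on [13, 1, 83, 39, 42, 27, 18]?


Algorithm: insertion sort
Input: [13, 1, 83, 39, 42, 27, 18]
Sorted: [1, 13, 18, 27, 39, 42, 83]

15


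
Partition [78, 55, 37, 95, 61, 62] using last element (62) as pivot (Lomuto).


Pivot: 62
  55 <= 62: swap -> [55, 78, 37, 95, 61, 62]
  37 <= 62: swap -> [55, 37, 78, 95, 61, 62]
  61 <= 62: swap -> [55, 37, 61, 95, 78, 62]
Place pivot at 3: [55, 37, 61, 62, 78, 95]

Partitioned: [55, 37, 61, 62, 78, 95]


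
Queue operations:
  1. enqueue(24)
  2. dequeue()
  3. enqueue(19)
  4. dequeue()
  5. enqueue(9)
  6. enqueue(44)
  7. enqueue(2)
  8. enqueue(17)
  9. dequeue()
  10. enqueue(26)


enqueue(24) -> [24]
dequeue()->24, []
enqueue(19) -> [19]
dequeue()->19, []
enqueue(9) -> [9]
enqueue(44) -> [9, 44]
enqueue(2) -> [9, 44, 2]
enqueue(17) -> [9, 44, 2, 17]
dequeue()->9, [44, 2, 17]
enqueue(26) -> [44, 2, 17, 26]

Final queue: [44, 2, 17, 26]


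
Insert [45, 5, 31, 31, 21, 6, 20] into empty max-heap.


Insert 45: [45]
Insert 5: [45, 5]
Insert 31: [45, 5, 31]
Insert 31: [45, 31, 31, 5]
Insert 21: [45, 31, 31, 5, 21]
Insert 6: [45, 31, 31, 5, 21, 6]
Insert 20: [45, 31, 31, 5, 21, 6, 20]

Final heap: [45, 31, 31, 5, 21, 6, 20]


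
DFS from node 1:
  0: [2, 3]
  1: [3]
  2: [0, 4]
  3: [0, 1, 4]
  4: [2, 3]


Visit 1, push [3]
Visit 3, push [4, 0]
Visit 0, push [2]
Visit 2, push [4]
Visit 4, push []

DFS order: [1, 3, 0, 2, 4]


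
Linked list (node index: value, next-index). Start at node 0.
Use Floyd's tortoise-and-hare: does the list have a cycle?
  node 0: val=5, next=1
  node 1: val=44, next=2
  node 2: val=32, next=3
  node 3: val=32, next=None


Floyd's tortoise (slow, +1) and hare (fast, +2):
  init: slow=0, fast=0
  step 1: slow=1, fast=2
  step 2: fast 2->3->None, no cycle

Cycle: no
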